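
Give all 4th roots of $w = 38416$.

|w| = 38416, arg(w) = 0°
Root modulus = 38416^(1/4) = 14
Root arguments: θ_k = (0° + 360°k)/4 for k = 0, 1, ..., 3
Roots: 14, 14i, -14, -14i


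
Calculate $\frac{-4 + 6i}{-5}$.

Divisor is real, so divide each part by -5:
= 4/5 - (6/5)i


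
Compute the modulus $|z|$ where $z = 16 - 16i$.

|z| = sqrt(a^2 + b^2) = sqrt(16^2 + (-16)^2) = sqrt(512) = sqrt(512)


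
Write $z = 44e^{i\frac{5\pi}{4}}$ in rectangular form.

a = r cos θ = 44 * -sqrt(2)/2 = -22*sqrt(2)
b = r sin θ = 44 * -sqrt(2)/2 = -22*sqrt(2)
z = -22*sqrt(2) - 22*sqrt(2)i


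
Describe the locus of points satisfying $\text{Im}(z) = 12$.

Im(z) = y where z = x + yi; the equation y = 12 is satisfied by all points with that y-coordinate
Locus: Horizontal line y = 12


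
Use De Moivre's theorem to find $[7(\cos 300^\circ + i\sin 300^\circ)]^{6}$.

By De Moivre: z^n = r^n(cos(nθ) + i sin(nθ))
= 7^6(cos(6*300°) + i sin(6*300°))
= 117649(cos 0° + i sin 0°)
= 117649


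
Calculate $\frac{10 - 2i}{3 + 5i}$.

Multiply numerator and denominator by conjugate (3 - 5i):
= (10 - 2i)(3 - 5i) / (3^2 + 5^2)
= (20 - 56i) / 34
Divide through by 2: (10 - 28i) / 17
= 10/17 - (28/17)i


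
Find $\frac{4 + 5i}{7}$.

Divisor is real, so divide each part by 7:
= 4/7 + (5/7)i


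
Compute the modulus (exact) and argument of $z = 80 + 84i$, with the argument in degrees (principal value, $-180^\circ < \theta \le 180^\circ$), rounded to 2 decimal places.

|z| = sqrt(80^2 + 84^2) = 116
arg(z) = arctan(b/a) = arctan(84/80) (quadrant-adjusted) = 46.40°


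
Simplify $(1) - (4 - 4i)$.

(1 - 4) + (0 - (-4))i = -3 + 4i


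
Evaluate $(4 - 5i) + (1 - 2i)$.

(4 + 1) + (-5 + (-2))i = 5 - 7i


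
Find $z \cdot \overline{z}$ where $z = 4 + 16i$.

z * conjugate(z) = |z|^2 = a^2 + b^2
= 4^2 + 16^2 = 272


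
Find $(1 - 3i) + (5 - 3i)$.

(1 + 5) + (-3 + (-3))i = 6 - 6i


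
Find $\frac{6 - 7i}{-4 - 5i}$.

Multiply numerator and denominator by conjugate (-4 + 5i):
= (6 - 7i)(-4 + 5i) / ((-4)^2 + (-5)^2)
= (11 + 58i) / 41
= 11/41 + (58/41)i


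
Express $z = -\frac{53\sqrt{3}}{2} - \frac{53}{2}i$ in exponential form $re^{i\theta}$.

r = |z| = sqrt((-53*sqrt(3)/2)^2 + (-53/2)^2) = sqrt(8427/4 + 2809/4) = sqrt(2809) = 53
θ = arctan(b/a) = arctan(-26.5/-45.8993) (quadrant-adjusted) = 210° = 7π/6
z = 53e^(i*7π/6)


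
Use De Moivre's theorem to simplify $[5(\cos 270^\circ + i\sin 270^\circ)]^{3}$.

By De Moivre: z^n = r^n(cos(nθ) + i sin(nθ))
= 5^3(cos(3*270°) + i sin(3*270°))
= 125(cos 90° + i sin 90°)
= 125i


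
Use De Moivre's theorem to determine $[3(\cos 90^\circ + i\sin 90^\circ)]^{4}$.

By De Moivre: z^n = r^n(cos(nθ) + i sin(nθ))
= 3^4(cos(4*90°) + i sin(4*90°))
= 81(cos 0° + i sin 0°)
= 81


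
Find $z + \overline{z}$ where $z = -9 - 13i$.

z + conjugate(z) = (a + bi) + (a - bi) = 2a
= 2 * (-9) = -18


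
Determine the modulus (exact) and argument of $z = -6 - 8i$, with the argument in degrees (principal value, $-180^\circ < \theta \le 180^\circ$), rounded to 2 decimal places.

|z| = sqrt((-6)^2 + (-8)^2) = 10
arg(z) = arctan(b/a) = arctan(-8/-6) (quadrant-adjusted) = -126.87°


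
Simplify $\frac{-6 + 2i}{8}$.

Divisor is real, so divide each part by 8:
= -3/4 + (1/4)i


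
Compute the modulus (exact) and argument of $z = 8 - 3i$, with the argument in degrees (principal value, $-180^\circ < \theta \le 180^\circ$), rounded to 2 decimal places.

|z| = sqrt(8^2 + (-3)^2) = sqrt(73)
arg(z) = arctan(b/a) = arctan(-3/8) (quadrant-adjusted) = -20.56°


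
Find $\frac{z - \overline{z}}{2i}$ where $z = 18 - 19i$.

z - conjugate(z) = 2bi
(z - conjugate(z))/(2i) = 2bi/(2i) = b = -19


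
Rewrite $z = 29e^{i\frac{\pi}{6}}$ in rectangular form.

a = r cos θ = 29 * sqrt(3)/2 = 29*sqrt(3)/2
b = r sin θ = 29 * 1/2 = 29/2
z = 29*sqrt(3)/2 + (29/2)i


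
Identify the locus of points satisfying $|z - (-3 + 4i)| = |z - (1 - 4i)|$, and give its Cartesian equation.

|z - z1| = |z - z2| means z is equidistant from z1 and z2,
i.e. the perpendicular bisector of the segment from (-3, 4) to (1, -4) (midpoint (-1, 0)).
With z = x + yi, square both sides:
(x - (-3))^2 + (y - 4)^2 = (x - 1)^2 + (y - (-4))^2
The x^2 and y^2 terms cancel: 8x + (-16)y = 17 - 25 = -8
Simplify: x - 2y = -1
Locus: Perpendicular bisector of the segment from (-3, 4) to (1, -4): the line x - 2y = -1


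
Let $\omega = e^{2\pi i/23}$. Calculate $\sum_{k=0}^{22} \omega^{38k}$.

Let ζ = ω^38 = e^(2πi·38/23). Since 23 ∤ 38, ζ ≠ 1.
Sum = Σ_{k=0}^{22} ζ^k = (ζ^23 - 1)/(ζ - 1) = (ω^{38·23} - 1)/(ζ - 1) = (1 - 1)/(ζ - 1) = 0


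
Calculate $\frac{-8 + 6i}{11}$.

Divisor is real, so divide each part by 11:
= -8/11 + (6/11)i


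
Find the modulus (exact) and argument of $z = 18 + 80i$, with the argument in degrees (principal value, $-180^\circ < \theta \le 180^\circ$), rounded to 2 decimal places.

|z| = sqrt(18^2 + 80^2) = 82
arg(z) = arctan(b/a) = arctan(80/18) (quadrant-adjusted) = 77.32°


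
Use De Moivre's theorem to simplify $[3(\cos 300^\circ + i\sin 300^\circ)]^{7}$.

By De Moivre: z^n = r^n(cos(nθ) + i sin(nθ))
= 3^7(cos(7*300°) + i sin(7*300°))
= 2187(cos 300° + i sin 300°)
= 2187/2 - (2187*sqrt(3)/2)i


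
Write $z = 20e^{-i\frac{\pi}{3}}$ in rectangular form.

a = r cos θ = 20 * 1/2 = 10
b = r sin θ = 20 * -sqrt(3)/2 = -10*sqrt(3)
z = 10 - 10*sqrt(3)i


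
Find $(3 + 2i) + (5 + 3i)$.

(3 + 5) + (2 + 3)i = 8 + 5i


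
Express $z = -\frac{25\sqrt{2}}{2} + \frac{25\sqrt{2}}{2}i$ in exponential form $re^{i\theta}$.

r = |z| = sqrt((-25*sqrt(2)/2)^2 + (25*sqrt(2)/2)^2) = sqrt(625/2 + 625/2) = sqrt(625) = 25
θ = arctan(b/a) = arctan(17.6777/-17.6777) (quadrant-adjusted) = 135° = 3π/4
z = 25e^(i*3π/4)


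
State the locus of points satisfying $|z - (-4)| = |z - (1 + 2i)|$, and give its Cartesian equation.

|z - z1| = |z - z2| means z is equidistant from z1 and z2,
i.e. the perpendicular bisector of the segment from (-4, 0) to (1, 2) (midpoint (-3/2, 1)).
With z = x + yi, square both sides:
(x - (-4))^2 + (y - 0)^2 = (x - 1)^2 + (y - 2)^2
The x^2 and y^2 terms cancel: 10x + 4y = 5 - 16 = -11
Simplify: 10x + 4y = -11
Locus: Perpendicular bisector of the segment from (-4, 0) to (1, 2): the line 10x + 4y = -11


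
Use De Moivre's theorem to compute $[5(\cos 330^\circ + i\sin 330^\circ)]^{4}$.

By De Moivre: z^n = r^n(cos(nθ) + i sin(nθ))
= 5^4(cos(4*330°) + i sin(4*330°))
= 625(cos 240° + i sin 240°)
= -625/2 - (625*sqrt(3)/2)i


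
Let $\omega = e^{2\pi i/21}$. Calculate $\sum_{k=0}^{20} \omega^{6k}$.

Let ζ = ω^6 = e^(2πi·6/21). Since 21 ∤ 6, ζ ≠ 1.
Sum = Σ_{k=0}^{20} ζ^k = (ζ^21 - 1)/(ζ - 1) = (ω^{6·21} - 1)/(ζ - 1) = (1 - 1)/(ζ - 1) = 0


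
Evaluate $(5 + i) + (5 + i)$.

(5 + 5) + (1 + 1)i = 10 + 2i


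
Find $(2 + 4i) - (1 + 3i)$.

(2 - 1) + (4 - 3)i = 1 + i


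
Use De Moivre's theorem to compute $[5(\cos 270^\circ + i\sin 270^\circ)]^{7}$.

By De Moivre: z^n = r^n(cos(nθ) + i sin(nθ))
= 5^7(cos(7*270°) + i sin(7*270°))
= 78125(cos 90° + i sin 90°)
= 78125i


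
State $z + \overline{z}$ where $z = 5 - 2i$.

z + conjugate(z) = (a + bi) + (a - bi) = 2a
= 2 * 5 = 10


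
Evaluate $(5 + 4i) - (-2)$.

(5 - (-2)) + (4 - 0)i = 7 + 4i


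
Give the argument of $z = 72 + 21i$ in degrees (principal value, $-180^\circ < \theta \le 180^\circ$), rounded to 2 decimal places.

θ = arctan(b/a) = arctan(21/72) (quadrant-adjusted) = 16.26°


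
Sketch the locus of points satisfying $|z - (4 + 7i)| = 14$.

|z - z0| = r describes a circle centered at z0 with radius r
Here z0 = 4 + 7i and r = 14
Locus: Circle centered at (4, 7) with radius 14


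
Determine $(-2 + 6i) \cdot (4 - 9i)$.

(a1*a2 - b1*b2) + (a1*b2 + b1*a2)i
= (-8 - (-54)) + (18 + 24)i
= 46 + 42i


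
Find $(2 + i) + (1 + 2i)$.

(2 + 1) + (1 + 2)i = 3 + 3i


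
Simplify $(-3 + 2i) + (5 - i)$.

(-3 + 5) + (2 + (-1))i = 2 + i


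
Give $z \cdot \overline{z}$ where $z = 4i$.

z * conjugate(z) = |z|^2 = a^2 + b^2
= 0^2 + 4^2 = 16


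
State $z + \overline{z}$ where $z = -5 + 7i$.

z + conjugate(z) = (a + bi) + (a - bi) = 2a
= 2 * (-5) = -10


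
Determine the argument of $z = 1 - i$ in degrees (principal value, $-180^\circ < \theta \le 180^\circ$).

θ = arctan(b/a) = arctan(-1/1) (quadrant-adjusted) = -45°


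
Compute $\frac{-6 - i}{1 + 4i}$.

Multiply numerator and denominator by conjugate (1 - 4i):
= (-6 - i)(1 - 4i) / (1^2 + 4^2)
= (-10 + 23i) / 17
= -10/17 + (23/17)i


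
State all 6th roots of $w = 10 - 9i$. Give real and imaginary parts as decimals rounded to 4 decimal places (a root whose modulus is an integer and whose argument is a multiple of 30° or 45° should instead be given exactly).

|w| = sqrt(181) ≈ 13.453624, arg(w) ≈ 318.012788°
Root modulus = sqrt(181)^(1/6) ≈ 1.542197
Root arguments: θ_k = (arg(w) + 360°k)/6 for k = 0, 1, ..., 5
Compute each root as (root modulus)(cos θ_k + i sin θ_k) using full-precision intermediates, then round to 4 decimal places.
Roots: 0.9281 + 1.2317i, -0.6026 + 1.4196i, -1.5307 + 0.1879i, -0.9281 - 1.2317i, 0.6026 - 1.4196i, 1.5307 - 0.1879i


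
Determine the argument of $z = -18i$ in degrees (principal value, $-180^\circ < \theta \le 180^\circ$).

a = 0 and b < 0, so z lies on the negative imaginary axis: θ = -90°


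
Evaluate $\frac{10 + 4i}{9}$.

Divisor is real, so divide each part by 9:
= 10/9 + (4/9)i


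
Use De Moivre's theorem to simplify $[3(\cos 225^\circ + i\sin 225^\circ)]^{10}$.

By De Moivre: z^n = r^n(cos(nθ) + i sin(nθ))
= 3^10(cos(10*225°) + i sin(10*225°))
= 59049(cos 90° + i sin 90°)
= 59049i


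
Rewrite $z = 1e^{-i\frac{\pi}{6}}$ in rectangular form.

a = r cos θ = 1 * sqrt(3)/2 = sqrt(3)/2
b = r sin θ = 1 * -1/2 = -1/2
z = sqrt(3)/2 - (1/2)i


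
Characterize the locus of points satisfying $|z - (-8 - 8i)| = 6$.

|z - z0| = r describes a circle centered at z0 with radius r
Here z0 = -8 - 8i and r = 6
Locus: Circle centered at (-8, -8) with radius 6


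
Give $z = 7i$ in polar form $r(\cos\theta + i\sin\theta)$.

r = |z| = sqrt(a^2 + b^2) = sqrt((0)^2 + (7)^2) = sqrt(0 + 49) = sqrt(49) = 7
a = 0 and b > 0, so z lies on the positive imaginary axis: θ = 90°
z = 7(cos 90° + i sin 90°)


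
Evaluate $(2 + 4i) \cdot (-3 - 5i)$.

(a1*a2 - b1*b2) + (a1*b2 + b1*a2)i
= (-6 - (-20)) + (-10 + (-12))i
= 14 - 22i


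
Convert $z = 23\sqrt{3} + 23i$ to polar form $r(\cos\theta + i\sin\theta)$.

r = |z| = sqrt(a^2 + b^2) = sqrt((23*sqrt(3))^2 + (23)^2) = sqrt(1587 + 529) = sqrt(2116) = 46
θ = arctan(b/a) = arctan(23/39.8372) (quadrant-adjusted) = 30°
z = 46(cos 30° + i sin 30°)


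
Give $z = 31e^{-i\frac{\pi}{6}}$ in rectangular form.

a = r cos θ = 31 * sqrt(3)/2 = 31*sqrt(3)/2
b = r sin θ = 31 * -1/2 = -31/2
z = 31*sqrt(3)/2 - (31/2)i


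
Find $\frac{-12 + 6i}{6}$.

Divisor is real, so divide each part by 6:
= -2 + i


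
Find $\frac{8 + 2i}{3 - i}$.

Multiply numerator and denominator by conjugate (3 + i):
= (8 + 2i)(3 + i) / (3^2 + (-1)^2)
= (22 + 14i) / 10
Divide through by 2: (11 + 7i) / 5
= 11/5 + (7/5)i


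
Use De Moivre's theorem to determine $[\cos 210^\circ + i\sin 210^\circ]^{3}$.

By De Moivre: z^n = r^n(cos(nθ) + i sin(nθ))
= 1^3(cos(3*210°) + i sin(3*210°))
= 1(cos 270° + i sin 270°)
= -i


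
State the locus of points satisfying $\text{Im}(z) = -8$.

Im(z) = y where z = x + yi; the equation y = -8 is satisfied by all points with that y-coordinate
Locus: Horizontal line y = -8


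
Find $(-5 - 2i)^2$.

(a + bi)^2 = a^2 - b^2 + 2abi
= (-5)^2 - (-2)^2 + 2*(-5)*(-2)i
= 21 + 20i


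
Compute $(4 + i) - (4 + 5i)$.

(4 - 4) + (1 - 5)i = -4i


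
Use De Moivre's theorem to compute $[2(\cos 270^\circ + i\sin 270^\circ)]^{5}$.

By De Moivre: z^n = r^n(cos(nθ) + i sin(nθ))
= 2^5(cos(5*270°) + i sin(5*270°))
= 32(cos 270° + i sin 270°)
= -32i


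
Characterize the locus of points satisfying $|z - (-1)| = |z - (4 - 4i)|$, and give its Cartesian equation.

|z - z1| = |z - z2| means z is equidistant from z1 and z2,
i.e. the perpendicular bisector of the segment from (-1, 0) to (4, -4) (midpoint (3/2, -2)).
With z = x + yi, square both sides:
(x - (-1))^2 + (y - 0)^2 = (x - 4)^2 + (y - (-4))^2
The x^2 and y^2 terms cancel: 10x + (-8)y = 32 - 1 = 31
Simplify: 10x - 8y = 31
Locus: Perpendicular bisector of the segment from (-1, 0) to (4, -4): the line 10x - 8y = 31


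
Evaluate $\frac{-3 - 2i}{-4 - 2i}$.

Multiply numerator and denominator by conjugate (-4 + 2i):
= (-3 - 2i)(-4 + 2i) / ((-4)^2 + (-2)^2)
= (16 + 2i) / 20
Divide through by 2: (8 + i) / 10
= 4/5 + (1/10)i


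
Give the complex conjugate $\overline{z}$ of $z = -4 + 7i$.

If z = a + bi, then conjugate(z) = a - bi
conjugate(-4 + 7i) = -4 - 7i


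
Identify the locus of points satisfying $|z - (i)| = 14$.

|z - z0| = r describes a circle centered at z0 with radius r
Here z0 = i and r = 14
Locus: Circle centered at (0, 1) with radius 14


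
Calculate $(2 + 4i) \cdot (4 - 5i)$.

(a1*a2 - b1*b2) + (a1*b2 + b1*a2)i
= (8 - (-20)) + (-10 + 16)i
= 28 + 6i


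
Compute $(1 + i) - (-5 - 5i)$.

(1 - (-5)) + (1 - (-5))i = 6 + 6i


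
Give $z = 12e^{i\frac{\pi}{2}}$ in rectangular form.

a = r cos θ = 12 * 0 = 0
b = r sin θ = 12 * 1 = 12
z = 12i


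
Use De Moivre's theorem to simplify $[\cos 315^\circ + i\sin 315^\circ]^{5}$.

By De Moivre: z^n = r^n(cos(nθ) + i sin(nθ))
= 1^5(cos(5*315°) + i sin(5*315°))
= 1(cos 135° + i sin 135°)
= -sqrt(2)/2 + (sqrt(2)/2)i


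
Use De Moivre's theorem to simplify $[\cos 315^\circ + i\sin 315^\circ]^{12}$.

By De Moivre: z^n = r^n(cos(nθ) + i sin(nθ))
= 1^12(cos(12*315°) + i sin(12*315°))
= 1(cos 180° + i sin 180°)
= -1


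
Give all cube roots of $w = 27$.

|w| = 27, arg(w) = 0°
Root modulus = 27^(1/3) = 3
Root arguments: θ_k = (0° + 360°k)/3 for k = 0, 1, ..., 2
Roots: 3, -3/2 + (3*sqrt(3)/2)i, -3/2 - (3*sqrt(3)/2)i


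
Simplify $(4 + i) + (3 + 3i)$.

(4 + 3) + (1 + 3)i = 7 + 4i


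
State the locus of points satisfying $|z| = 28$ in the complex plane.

|z| = 28 means sqrt(x^2 + y^2) = 28
This is a circle of radius 28 centered at the origin


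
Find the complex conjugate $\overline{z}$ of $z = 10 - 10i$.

If z = a + bi, then conjugate(z) = a - bi
conjugate(10 - 10i) = 10 + 10i


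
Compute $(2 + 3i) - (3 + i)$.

(2 - 3) + (3 - 1)i = -1 + 2i


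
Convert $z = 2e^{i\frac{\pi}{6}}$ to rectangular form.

a = r cos θ = 2 * sqrt(3)/2 = sqrt(3)
b = r sin θ = 2 * 1/2 = 1
z = sqrt(3) + i


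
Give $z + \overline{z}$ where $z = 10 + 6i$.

z + conjugate(z) = (a + bi) + (a - bi) = 2a
= 2 * 10 = 20


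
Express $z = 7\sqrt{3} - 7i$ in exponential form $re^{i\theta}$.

r = |z| = sqrt((7*sqrt(3))^2 + (-7)^2) = sqrt(147 + 49) = sqrt(196) = 14
θ = arctan(b/a) = arctan(-7/12.1244) (quadrant-adjusted) = -30° = -π/6
z = 14e^(-i*π/6)


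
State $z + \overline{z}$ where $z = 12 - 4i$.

z + conjugate(z) = (a + bi) + (a - bi) = 2a
= 2 * 12 = 24


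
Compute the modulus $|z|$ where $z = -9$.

|z| = sqrt(a^2 + b^2) = sqrt((-9)^2 + 0^2) = sqrt(81) = 9


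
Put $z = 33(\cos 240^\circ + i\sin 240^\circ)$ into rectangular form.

a = r cos θ = 33 * -1/2 = -33/2
b = r sin θ = 33 * -sqrt(3)/2 = -33*sqrt(3)/2
z = -33/2 - (33*sqrt(3)/2)i


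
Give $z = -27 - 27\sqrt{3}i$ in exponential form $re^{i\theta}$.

r = |z| = sqrt((-27)^2 + (-27*sqrt(3))^2) = sqrt(729 + 2187) = sqrt(2916) = 54
θ = arctan(b/a) = arctan(-46.7654/-27) (quadrant-adjusted) = 240° = 4π/3
z = 54e^(i*4π/3)


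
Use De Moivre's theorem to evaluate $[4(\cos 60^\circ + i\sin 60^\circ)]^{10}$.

By De Moivre: z^n = r^n(cos(nθ) + i sin(nθ))
= 4^10(cos(10*60°) + i sin(10*60°))
= 1048576(cos 240° + i sin 240°)
= -524288 - 524288*sqrt(3)i


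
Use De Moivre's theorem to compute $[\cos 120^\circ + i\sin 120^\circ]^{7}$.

By De Moivre: z^n = r^n(cos(nθ) + i sin(nθ))
= 1^7(cos(7*120°) + i sin(7*120°))
= 1(cos 120° + i sin 120°)
= -1/2 + (sqrt(3)/2)i


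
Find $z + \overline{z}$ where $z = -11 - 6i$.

z + conjugate(z) = (a + bi) + (a - bi) = 2a
= 2 * (-11) = -22


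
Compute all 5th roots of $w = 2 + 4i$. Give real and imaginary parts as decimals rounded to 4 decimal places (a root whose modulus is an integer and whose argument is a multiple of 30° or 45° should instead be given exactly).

|w| = sqrt(20) ≈ 4.472136, arg(w) ≈ 63.434949°
Root modulus = sqrt(20)^(1/5) ≈ 1.349283
Root arguments: θ_k = (arg(w) + 360°k)/5 for k = 0, 1, ..., 4
Compute each root as (root modulus)(cos θ_k + i sin θ_k) using full-precision intermediates, then round to 4 decimal places.
Roots: 1.3163 + 0.2963i, 0.1249 + 1.3435i, -1.2391 + 0.5340i, -0.8908 - 1.0135i, 0.6886 - 1.1603i


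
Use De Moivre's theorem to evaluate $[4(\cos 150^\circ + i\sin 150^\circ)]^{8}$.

By De Moivre: z^n = r^n(cos(nθ) + i sin(nθ))
= 4^8(cos(8*150°) + i sin(8*150°))
= 65536(cos 120° + i sin 120°)
= -32768 + 32768*sqrt(3)i


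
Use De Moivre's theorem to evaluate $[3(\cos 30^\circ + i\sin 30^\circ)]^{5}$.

By De Moivre: z^n = r^n(cos(nθ) + i sin(nθ))
= 3^5(cos(5*30°) + i sin(5*30°))
= 243(cos 150° + i sin 150°)
= -243*sqrt(3)/2 + (243/2)i


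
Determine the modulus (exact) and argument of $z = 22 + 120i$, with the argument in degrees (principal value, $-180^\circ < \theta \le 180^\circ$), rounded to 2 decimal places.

|z| = sqrt(22^2 + 120^2) = 122
arg(z) = arctan(b/a) = arctan(120/22) (quadrant-adjusted) = 79.61°


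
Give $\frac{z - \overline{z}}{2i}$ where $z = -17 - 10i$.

z - conjugate(z) = 2bi
(z - conjugate(z))/(2i) = 2bi/(2i) = b = -10


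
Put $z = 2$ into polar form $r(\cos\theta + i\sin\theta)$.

r = |z| = sqrt(a^2 + b^2) = sqrt((2)^2 + (0)^2) = sqrt(4 + 0) = sqrt(4) = 2
b = 0 and a > 0, so z lies on the positive real axis: θ = 0°
z = 2(cos 0° + i sin 0°)


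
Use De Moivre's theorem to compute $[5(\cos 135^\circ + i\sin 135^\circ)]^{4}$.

By De Moivre: z^n = r^n(cos(nθ) + i sin(nθ))
= 5^4(cos(4*135°) + i sin(4*135°))
= 625(cos 180° + i sin 180°)
= -625


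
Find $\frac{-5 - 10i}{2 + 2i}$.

Multiply numerator and denominator by conjugate (2 - 2i):
= (-5 - 10i)(2 - 2i) / (2^2 + 2^2)
= (-30 - 10i) / 8
Divide through by 2: (-15 - 5i) / 4
= -15/4 - (5/4)i


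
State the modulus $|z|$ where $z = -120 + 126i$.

|z| = sqrt(a^2 + b^2) = sqrt((-120)^2 + 126^2) = sqrt(30276) = 174


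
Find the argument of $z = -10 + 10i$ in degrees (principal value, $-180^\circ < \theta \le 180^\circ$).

θ = arctan(b/a) = arctan(10/-10) (quadrant-adjusted) = 135°


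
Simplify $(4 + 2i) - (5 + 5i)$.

(4 - 5) + (2 - 5)i = -1 - 3i


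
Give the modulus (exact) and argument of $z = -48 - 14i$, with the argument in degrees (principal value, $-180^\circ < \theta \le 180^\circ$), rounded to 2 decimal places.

|z| = sqrt((-48)^2 + (-14)^2) = 50
arg(z) = arctan(b/a) = arctan(-14/-48) (quadrant-adjusted) = -163.74°


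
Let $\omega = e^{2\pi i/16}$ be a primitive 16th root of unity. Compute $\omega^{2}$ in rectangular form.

ω^2 = e^(2πi·2/16) = e^(i·1π/4)
= cos(1π/4) + i sin(1π/4)
= sqrt(2)/2 + (sqrt(2)/2)i


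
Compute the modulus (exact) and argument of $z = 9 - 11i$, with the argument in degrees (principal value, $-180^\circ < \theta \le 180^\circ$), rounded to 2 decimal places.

|z| = sqrt(9^2 + (-11)^2) = sqrt(202)
arg(z) = arctan(b/a) = arctan(-11/9) (quadrant-adjusted) = -50.71°


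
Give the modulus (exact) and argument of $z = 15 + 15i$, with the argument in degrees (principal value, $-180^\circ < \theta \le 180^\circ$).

|z| = sqrt(15^2 + 15^2) = sqrt(450)
arg(z) = arctan(b/a) = arctan(15/15) (quadrant-adjusted) = 45°


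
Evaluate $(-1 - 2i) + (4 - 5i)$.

(-1 + 4) + (-2 + (-5))i = 3 - 7i


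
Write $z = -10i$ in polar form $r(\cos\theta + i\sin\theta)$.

r = |z| = sqrt(a^2 + b^2) = sqrt((0)^2 + (-10)^2) = sqrt(0 + 100) = sqrt(100) = 10
a = 0 and b < 0, so z lies on the negative imaginary axis: θ = 270°
z = 10(cos 270° + i sin 270°)


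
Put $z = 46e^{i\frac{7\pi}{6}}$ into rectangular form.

a = r cos θ = 46 * -sqrt(3)/2 = -23*sqrt(3)
b = r sin θ = 46 * -1/2 = -23
z = -23*sqrt(3) - 23i


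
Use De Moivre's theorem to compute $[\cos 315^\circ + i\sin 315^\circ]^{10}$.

By De Moivre: z^n = r^n(cos(nθ) + i sin(nθ))
= 1^10(cos(10*315°) + i sin(10*315°))
= 1(cos 270° + i sin 270°)
= -i


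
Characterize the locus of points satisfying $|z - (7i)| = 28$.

|z - z0| = r describes a circle centered at z0 with radius r
Here z0 = 7i and r = 28
Locus: Circle centered at (0, 7) with radius 28


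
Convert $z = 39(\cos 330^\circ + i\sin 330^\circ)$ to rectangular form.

a = r cos θ = 39 * sqrt(3)/2 = 39*sqrt(3)/2
b = r sin θ = 39 * -1/2 = -39/2
z = 39*sqrt(3)/2 - (39/2)i


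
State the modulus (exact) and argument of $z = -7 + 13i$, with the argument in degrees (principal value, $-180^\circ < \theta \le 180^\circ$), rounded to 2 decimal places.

|z| = sqrt((-7)^2 + 13^2) = sqrt(218)
arg(z) = arctan(b/a) = arctan(13/-7) (quadrant-adjusted) = 118.30°


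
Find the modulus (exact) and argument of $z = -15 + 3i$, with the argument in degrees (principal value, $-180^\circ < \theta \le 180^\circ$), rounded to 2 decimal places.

|z| = sqrt((-15)^2 + 3^2) = sqrt(234)
arg(z) = arctan(b/a) = arctan(3/-15) (quadrant-adjusted) = 168.69°


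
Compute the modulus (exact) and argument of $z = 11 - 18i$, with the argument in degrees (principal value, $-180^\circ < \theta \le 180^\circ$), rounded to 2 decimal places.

|z| = sqrt(11^2 + (-18)^2) = sqrt(445)
arg(z) = arctan(b/a) = arctan(-18/11) (quadrant-adjusted) = -58.57°


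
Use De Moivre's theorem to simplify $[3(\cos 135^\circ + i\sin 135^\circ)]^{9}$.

By De Moivre: z^n = r^n(cos(nθ) + i sin(nθ))
= 3^9(cos(9*135°) + i sin(9*135°))
= 19683(cos 135° + i sin 135°)
= -19683*sqrt(2)/2 + (19683*sqrt(2)/2)i


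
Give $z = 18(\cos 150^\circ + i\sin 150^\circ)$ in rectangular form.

a = r cos θ = 18 * -sqrt(3)/2 = -9*sqrt(3)
b = r sin θ = 18 * 1/2 = 9
z = -9*sqrt(3) + 9i


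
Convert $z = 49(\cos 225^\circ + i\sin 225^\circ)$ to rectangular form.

a = r cos θ = 49 * -sqrt(2)/2 = -49*sqrt(2)/2
b = r sin θ = 49 * -sqrt(2)/2 = -49*sqrt(2)/2
z = -49*sqrt(2)/2 - (49*sqrt(2)/2)i


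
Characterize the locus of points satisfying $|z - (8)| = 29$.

|z - z0| = r describes a circle centered at z0 with radius r
Here z0 = 8 and r = 29
Locus: Circle centered at (8, 0) with radius 29


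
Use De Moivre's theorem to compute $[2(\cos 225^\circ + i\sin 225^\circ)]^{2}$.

By De Moivre: z^n = r^n(cos(nθ) + i sin(nθ))
= 2^2(cos(2*225°) + i sin(2*225°))
= 4(cos 90° + i sin 90°)
= 4i


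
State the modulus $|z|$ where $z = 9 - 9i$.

|z| = sqrt(a^2 + b^2) = sqrt(9^2 + (-9)^2) = sqrt(162) = sqrt(162)


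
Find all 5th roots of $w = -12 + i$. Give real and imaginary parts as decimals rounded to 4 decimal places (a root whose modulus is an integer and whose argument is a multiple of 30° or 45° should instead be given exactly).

|w| = sqrt(145) ≈ 12.041595, arg(w) ≈ 175.236358°
Root modulus = sqrt(145)^(1/5) ≈ 1.644890
Root arguments: θ_k = (arg(w) + 360°k)/5 for k = 0, 1, ..., 4
Compute each root as (root modulus)(cos θ_k + i sin θ_k) using full-precision intermediates, then round to 4 decimal places.
Roots: 1.3466 + 0.9446i, -0.4822 + 1.5726i, -1.6447 + 0.0274i, -0.5342 - 1.5557i, 1.3145 - 0.9888i


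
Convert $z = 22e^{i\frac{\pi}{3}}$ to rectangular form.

a = r cos θ = 22 * 1/2 = 11
b = r sin θ = 22 * sqrt(3)/2 = 11*sqrt(3)
z = 11 + 11*sqrt(3)i


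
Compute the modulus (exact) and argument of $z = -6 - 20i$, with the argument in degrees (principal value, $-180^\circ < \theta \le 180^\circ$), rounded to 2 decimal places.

|z| = sqrt((-6)^2 + (-20)^2) = sqrt(436)
arg(z) = arctan(b/a) = arctan(-20/-6) (quadrant-adjusted) = -106.70°


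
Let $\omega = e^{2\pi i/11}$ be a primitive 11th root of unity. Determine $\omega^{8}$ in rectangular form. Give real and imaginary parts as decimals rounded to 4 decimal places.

ω^8 = e^(2πi·8/11) = e^(i·16π/11)
= cos(16π/11) + i sin(16π/11)
= -0.1423 - 0.9898i


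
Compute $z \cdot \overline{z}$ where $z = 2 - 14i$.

z * conjugate(z) = |z|^2 = a^2 + b^2
= 2^2 + (-14)^2 = 200


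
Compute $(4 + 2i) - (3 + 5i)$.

(4 - 3) + (2 - 5)i = 1 - 3i


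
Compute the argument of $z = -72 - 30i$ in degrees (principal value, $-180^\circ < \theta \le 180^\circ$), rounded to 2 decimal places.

θ = arctan(b/a) = arctan(-30/-72) (quadrant-adjusted) = -157.38°


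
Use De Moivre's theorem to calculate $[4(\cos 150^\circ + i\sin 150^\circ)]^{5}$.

By De Moivre: z^n = r^n(cos(nθ) + i sin(nθ))
= 4^5(cos(5*150°) + i sin(5*150°))
= 1024(cos 30° + i sin 30°)
= 512*sqrt(3) + 512i


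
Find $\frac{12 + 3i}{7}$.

Divisor is real, so divide each part by 7:
= 12/7 + (3/7)i


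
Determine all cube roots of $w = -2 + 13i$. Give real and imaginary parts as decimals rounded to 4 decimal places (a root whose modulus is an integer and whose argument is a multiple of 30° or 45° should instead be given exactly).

|w| = sqrt(173) ≈ 13.152946, arg(w) ≈ 98.746162°
Root modulus = sqrt(173)^(1/3) ≈ 2.360520
Root arguments: θ_k = (arg(w) + 360°k)/3 for k = 0, 1, ..., 2
Compute each root as (root modulus)(cos θ_k + i sin θ_k) using full-precision intermediates, then round to 4 decimal places.
Roots: 1.9816 + 1.2827i, -2.1017 + 1.0748i, 0.1201 - 2.3575i


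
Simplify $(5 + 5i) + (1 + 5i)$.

(5 + 1) + (5 + 5)i = 6 + 10i


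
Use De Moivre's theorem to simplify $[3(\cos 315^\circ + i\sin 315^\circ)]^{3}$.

By De Moivre: z^n = r^n(cos(nθ) + i sin(nθ))
= 3^3(cos(3*315°) + i sin(3*315°))
= 27(cos 225° + i sin 225°)
= -27*sqrt(2)/2 - (27*sqrt(2)/2)i


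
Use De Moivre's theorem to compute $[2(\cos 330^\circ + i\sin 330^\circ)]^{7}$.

By De Moivre: z^n = r^n(cos(nθ) + i sin(nθ))
= 2^7(cos(7*330°) + i sin(7*330°))
= 128(cos 150° + i sin 150°)
= -64*sqrt(3) + 64i


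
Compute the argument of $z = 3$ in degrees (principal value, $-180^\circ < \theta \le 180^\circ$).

b = 0 and a > 0, so z lies on the positive real axis: θ = 0°


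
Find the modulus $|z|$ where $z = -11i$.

|z| = sqrt(a^2 + b^2) = sqrt(0^2 + (-11)^2) = sqrt(121) = 11


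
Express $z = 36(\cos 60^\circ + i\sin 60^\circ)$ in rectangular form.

a = r cos θ = 36 * 1/2 = 18
b = r sin θ = 36 * sqrt(3)/2 = 18*sqrt(3)
z = 18 + 18*sqrt(3)i


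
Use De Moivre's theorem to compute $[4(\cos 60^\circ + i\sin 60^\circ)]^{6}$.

By De Moivre: z^n = r^n(cos(nθ) + i sin(nθ))
= 4^6(cos(6*60°) + i sin(6*60°))
= 4096(cos 0° + i sin 0°)
= 4096


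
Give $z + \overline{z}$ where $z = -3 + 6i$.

z + conjugate(z) = (a + bi) + (a - bi) = 2a
= 2 * (-3) = -6


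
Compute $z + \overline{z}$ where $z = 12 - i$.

z + conjugate(z) = (a + bi) + (a - bi) = 2a
= 2 * 12 = 24


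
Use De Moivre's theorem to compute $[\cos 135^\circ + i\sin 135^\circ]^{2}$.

By De Moivre: z^n = r^n(cos(nθ) + i sin(nθ))
= 1^2(cos(2*135°) + i sin(2*135°))
= 1(cos 270° + i sin 270°)
= -i


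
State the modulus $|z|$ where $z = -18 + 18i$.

|z| = sqrt(a^2 + b^2) = sqrt((-18)^2 + 18^2) = sqrt(648) = sqrt(648)


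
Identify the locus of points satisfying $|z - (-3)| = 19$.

|z - z0| = r describes a circle centered at z0 with radius r
Here z0 = -3 and r = 19
Locus: Circle centered at (-3, 0) with radius 19


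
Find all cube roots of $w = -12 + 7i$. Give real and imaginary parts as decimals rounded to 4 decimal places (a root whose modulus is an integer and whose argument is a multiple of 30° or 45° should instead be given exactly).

|w| = sqrt(193) ≈ 13.892444, arg(w) ≈ 149.743563°
Root modulus = sqrt(193)^(1/3) ≈ 2.403954
Root arguments: θ_k = (arg(w) + 360°k)/3 for k = 0, 1, ..., 2
Compute each root as (root modulus)(cos θ_k + i sin θ_k) using full-precision intermediates, then round to 4 decimal places.
Roots: 1.5480 + 1.8392i, -2.3668 + 0.4210i, 0.8188 - 2.2602i


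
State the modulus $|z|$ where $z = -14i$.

|z| = sqrt(a^2 + b^2) = sqrt(0^2 + (-14)^2) = sqrt(196) = 14


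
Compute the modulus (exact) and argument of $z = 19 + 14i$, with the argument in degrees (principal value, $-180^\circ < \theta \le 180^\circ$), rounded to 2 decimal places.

|z| = sqrt(19^2 + 14^2) = sqrt(557)
arg(z) = arctan(b/a) = arctan(14/19) (quadrant-adjusted) = 36.38°


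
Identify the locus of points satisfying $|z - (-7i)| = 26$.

|z - z0| = r describes a circle centered at z0 with radius r
Here z0 = -7i and r = 26
Locus: Circle centered at (0, -7) with radius 26


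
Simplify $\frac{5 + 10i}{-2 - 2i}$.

Multiply numerator and denominator by conjugate (-2 + 2i):
= (5 + 10i)(-2 + 2i) / ((-2)^2 + (-2)^2)
= (-30 - 10i) / 8
Divide through by 2: (-15 - 5i) / 4
= -15/4 - (5/4)i


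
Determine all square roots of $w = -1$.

|w| = 1, arg(w) = 180°
Root modulus = 1^(1/2) = 1
Root arguments: θ_k = (180° + 360°k)/2 for k = 0, 1, ..., 1
Roots: i, -i


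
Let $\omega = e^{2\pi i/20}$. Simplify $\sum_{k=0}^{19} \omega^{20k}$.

Since 20 divides 20, ω^20 = (ω^20)^1 = 1^1 = 1, so every term is 1.
Sum = 20 · 1 = 20


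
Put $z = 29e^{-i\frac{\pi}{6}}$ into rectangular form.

a = r cos θ = 29 * sqrt(3)/2 = 29*sqrt(3)/2
b = r sin θ = 29 * -1/2 = -29/2
z = 29*sqrt(3)/2 - (29/2)i


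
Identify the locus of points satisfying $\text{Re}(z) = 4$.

Re(z) = x where z = x + yi; the equation x = 4 is satisfied by all points with that x-coordinate
Locus: Vertical line x = 4


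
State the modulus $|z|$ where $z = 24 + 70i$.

|z| = sqrt(a^2 + b^2) = sqrt(24^2 + 70^2) = sqrt(5476) = 74


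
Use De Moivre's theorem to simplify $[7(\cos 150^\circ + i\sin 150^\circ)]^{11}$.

By De Moivre: z^n = r^n(cos(nθ) + i sin(nθ))
= 7^11(cos(11*150°) + i sin(11*150°))
= 1977326743(cos 210° + i sin 210°)
= -1977326743*sqrt(3)/2 - (1977326743/2)i


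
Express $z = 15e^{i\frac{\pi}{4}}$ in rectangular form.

a = r cos θ = 15 * sqrt(2)/2 = 15*sqrt(2)/2
b = r sin θ = 15 * sqrt(2)/2 = 15*sqrt(2)/2
z = 15*sqrt(2)/2 + (15*sqrt(2)/2)i


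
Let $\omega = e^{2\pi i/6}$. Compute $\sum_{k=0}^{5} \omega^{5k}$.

Let ζ = ω^5 = e^(2πi·5/6). Since 6 ∤ 5, ζ ≠ 1.
Sum = Σ_{k=0}^{5} ζ^k = (ζ^6 - 1)/(ζ - 1) = (ω^{5·6} - 1)/(ζ - 1) = (1 - 1)/(ζ - 1) = 0


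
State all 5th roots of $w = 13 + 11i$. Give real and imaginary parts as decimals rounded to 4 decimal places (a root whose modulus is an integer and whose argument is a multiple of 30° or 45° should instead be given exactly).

|w| = sqrt(290) ≈ 17.029386, arg(w) ≈ 40.236358°
Root modulus = sqrt(290)^(1/5) ≈ 1.762949
Root arguments: θ_k = (arg(w) + 360°k)/5 for k = 0, 1, ..., 4
Compute each root as (root modulus)(cos θ_k + i sin θ_k) using full-precision intermediates, then round to 4 decimal places.
Roots: 1.7456 + 0.2468i, 0.3047 + 1.7364i, -1.5573 + 0.8264i, -1.2671 - 1.2257i, 0.7741 - 1.5839i


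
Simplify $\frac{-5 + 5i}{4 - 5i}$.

Multiply numerator and denominator by conjugate (4 + 5i):
= (-5 + 5i)(4 + 5i) / (4^2 + (-5)^2)
= (-45 - 5i) / 41
= -45/41 - (5/41)i


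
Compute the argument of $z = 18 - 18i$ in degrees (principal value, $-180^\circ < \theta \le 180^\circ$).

θ = arctan(b/a) = arctan(-18/18) (quadrant-adjusted) = -45°


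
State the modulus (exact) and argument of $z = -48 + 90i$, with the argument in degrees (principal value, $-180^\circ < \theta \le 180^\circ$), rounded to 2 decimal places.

|z| = sqrt((-48)^2 + 90^2) = 102
arg(z) = arctan(b/a) = arctan(90/-48) (quadrant-adjusted) = 118.07°


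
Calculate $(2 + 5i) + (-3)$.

(2 + (-3)) + (5 + 0)i = -1 + 5i


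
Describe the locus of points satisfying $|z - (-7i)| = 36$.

|z - z0| = r describes a circle centered at z0 with radius r
Here z0 = -7i and r = 36
Locus: Circle centered at (0, -7) with radius 36


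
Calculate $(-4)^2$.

(a + bi)^2 = a^2 - b^2 + 2abi
= (-4)^2 - 0^2 + 2*(-4)*0i
= 16


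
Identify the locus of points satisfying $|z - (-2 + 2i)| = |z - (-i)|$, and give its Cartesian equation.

|z - z1| = |z - z2| means z is equidistant from z1 and z2,
i.e. the perpendicular bisector of the segment from (-2, 2) to (0, -1) (midpoint (-1, 1/2)).
With z = x + yi, square both sides:
(x - (-2))^2 + (y - 2)^2 = (x - 0)^2 + (y - (-1))^2
The x^2 and y^2 terms cancel: 4x + (-6)y = 1 - 8 = -7
Simplify: 4x - 6y = -7
Locus: Perpendicular bisector of the segment from (-2, 2) to (0, -1): the line 4x - 6y = -7


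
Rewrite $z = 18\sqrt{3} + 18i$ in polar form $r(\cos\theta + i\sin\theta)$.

r = |z| = sqrt(a^2 + b^2) = sqrt((18*sqrt(3))^2 + (18)^2) = sqrt(972 + 324) = sqrt(1296) = 36
θ = arctan(b/a) = arctan(18/31.1769) (quadrant-adjusted) = 30°
z = 36(cos 30° + i sin 30°)


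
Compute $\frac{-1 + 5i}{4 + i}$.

Multiply numerator and denominator by conjugate (4 - i):
= (-1 + 5i)(4 - i) / (4^2 + 1^2)
= (1 + 21i) / 17
= 1/17 + (21/17)i


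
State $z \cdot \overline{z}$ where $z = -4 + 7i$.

z * conjugate(z) = |z|^2 = a^2 + b^2
= (-4)^2 + 7^2 = 65


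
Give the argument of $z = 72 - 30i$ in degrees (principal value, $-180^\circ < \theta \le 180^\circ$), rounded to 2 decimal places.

θ = arctan(b/a) = arctan(-30/72) (quadrant-adjusted) = -22.62°


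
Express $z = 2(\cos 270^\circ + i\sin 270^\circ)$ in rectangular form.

a = r cos θ = 2 * 0 = 0
b = r sin θ = 2 * -1 = -2
z = -2i


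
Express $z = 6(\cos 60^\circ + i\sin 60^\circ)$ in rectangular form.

a = r cos θ = 6 * 1/2 = 3
b = r sin θ = 6 * sqrt(3)/2 = 3*sqrt(3)
z = 3 + 3*sqrt(3)i


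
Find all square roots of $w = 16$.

|w| = 16, arg(w) = 0°
Root modulus = 16^(1/2) = 4
Root arguments: θ_k = (0° + 360°k)/2 for k = 0, 1, ..., 1
Roots: 4, -4


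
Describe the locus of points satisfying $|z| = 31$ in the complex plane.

|z| = 31 means sqrt(x^2 + y^2) = 31
This is a circle of radius 31 centered at the origin


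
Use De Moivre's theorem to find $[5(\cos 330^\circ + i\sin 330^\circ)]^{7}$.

By De Moivre: z^n = r^n(cos(nθ) + i sin(nθ))
= 5^7(cos(7*330°) + i sin(7*330°))
= 78125(cos 150° + i sin 150°)
= -78125*sqrt(3)/2 + (78125/2)i


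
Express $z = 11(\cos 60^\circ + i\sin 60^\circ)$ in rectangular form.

a = r cos θ = 11 * 1/2 = 11/2
b = r sin θ = 11 * sqrt(3)/2 = 11*sqrt(3)/2
z = 11/2 + (11*sqrt(3)/2)i


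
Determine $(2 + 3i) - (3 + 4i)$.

(2 - 3) + (3 - 4)i = -1 - i


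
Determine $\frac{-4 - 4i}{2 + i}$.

Multiply numerator and denominator by conjugate (2 - i):
= (-4 - 4i)(2 - i) / (2^2 + 1^2)
= (-12 - 4i) / 5
= -12/5 - (4/5)i


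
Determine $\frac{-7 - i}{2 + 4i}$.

Multiply numerator and denominator by conjugate (2 - 4i):
= (-7 - i)(2 - 4i) / (2^2 + 4^2)
= (-18 + 26i) / 20
Divide through by 2: (-9 + 13i) / 10
= -9/10 + (13/10)i


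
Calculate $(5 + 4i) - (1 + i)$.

(5 - 1) + (4 - 1)i = 4 + 3i


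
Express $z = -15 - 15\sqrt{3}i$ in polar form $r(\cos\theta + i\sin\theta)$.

r = |z| = sqrt(a^2 + b^2) = sqrt((-15)^2 + (-15*sqrt(3))^2) = sqrt(225 + 675) = sqrt(900) = 30
θ = arctan(b/a) = arctan(-25.9808/-15) (quadrant-adjusted) = 240°
z = 30(cos 240° + i sin 240°)


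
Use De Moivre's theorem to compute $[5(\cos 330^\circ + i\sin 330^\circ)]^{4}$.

By De Moivre: z^n = r^n(cos(nθ) + i sin(nθ))
= 5^4(cos(4*330°) + i sin(4*330°))
= 625(cos 240° + i sin 240°)
= -625/2 - (625*sqrt(3)/2)i


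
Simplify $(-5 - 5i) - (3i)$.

(-5 - 0) + (-5 - 3)i = -5 - 8i


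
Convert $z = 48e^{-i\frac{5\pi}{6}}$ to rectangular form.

a = r cos θ = 48 * -sqrt(3)/2 = -24*sqrt(3)
b = r sin θ = 48 * -1/2 = -24
z = -24*sqrt(3) - 24i


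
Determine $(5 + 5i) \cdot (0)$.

(a1*a2 - b1*b2) + (a1*b2 + b1*a2)i
= (0 - 0) + (0 + 0)i
= 0


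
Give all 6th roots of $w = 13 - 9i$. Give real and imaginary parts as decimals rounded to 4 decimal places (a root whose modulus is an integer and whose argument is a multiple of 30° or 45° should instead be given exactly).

|w| = sqrt(250) ≈ 15.811388, arg(w) ≈ 325.304846°
Root modulus = sqrt(250)^(1/6) ≈ 1.584267
Root arguments: θ_k = (arg(w) + 360°k)/6 for k = 0, 1, ..., 5
Compute each root as (root modulus)(cos θ_k + i sin θ_k) using full-precision intermediates, then round to 4 decimal places.
Roots: 0.9263 + 1.2852i, -0.6499 + 1.4448i, -1.5762 + 0.1596i, -0.9263 - 1.2852i, 0.6499 - 1.4448i, 1.5762 - 0.1596i


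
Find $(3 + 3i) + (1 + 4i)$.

(3 + 1) + (3 + 4)i = 4 + 7i


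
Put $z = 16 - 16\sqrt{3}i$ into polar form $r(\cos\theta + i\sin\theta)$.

r = |z| = sqrt(a^2 + b^2) = sqrt((16)^2 + (-16*sqrt(3))^2) = sqrt(256 + 768) = sqrt(1024) = 32
θ = arctan(b/a) = arctan(-27.7128/16) (quadrant-adjusted) = 300°
z = 32(cos 300° + i sin 300°)


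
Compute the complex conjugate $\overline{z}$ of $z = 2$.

If z = a + bi, then conjugate(z) = a - bi
conjugate(2) = 2


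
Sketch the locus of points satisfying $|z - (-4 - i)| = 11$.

|z - z0| = r describes a circle centered at z0 with radius r
Here z0 = -4 - i and r = 11
Locus: Circle centered at (-4, -1) with radius 11


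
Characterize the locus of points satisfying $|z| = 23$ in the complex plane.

|z| = 23 means sqrt(x^2 + y^2) = 23
This is a circle of radius 23 centered at the origin


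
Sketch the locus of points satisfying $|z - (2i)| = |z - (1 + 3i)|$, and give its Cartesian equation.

|z - z1| = |z - z2| means z is equidistant from z1 and z2,
i.e. the perpendicular bisector of the segment from (0, 2) to (1, 3) (midpoint (1/2, 5/2)).
With z = x + yi, square both sides:
(x - 0)^2 + (y - 2)^2 = (x - 1)^2 + (y - 3)^2
The x^2 and y^2 terms cancel: 2x + 2y = 10 - 4 = 6
Simplify: x + y = 3
Locus: Perpendicular bisector of the segment from (0, 2) to (1, 3): the line x + y = 3


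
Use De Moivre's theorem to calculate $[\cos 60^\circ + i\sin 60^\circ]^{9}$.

By De Moivre: z^n = r^n(cos(nθ) + i sin(nθ))
= 1^9(cos(9*60°) + i sin(9*60°))
= 1(cos 180° + i sin 180°)
= -1


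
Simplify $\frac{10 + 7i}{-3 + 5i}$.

Multiply numerator and denominator by conjugate (-3 - 5i):
= (10 + 7i)(-3 - 5i) / ((-3)^2 + 5^2)
= (5 - 71i) / 34
= 5/34 - (71/34)i


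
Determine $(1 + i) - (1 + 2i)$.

(1 - 1) + (1 - 2)i = -i


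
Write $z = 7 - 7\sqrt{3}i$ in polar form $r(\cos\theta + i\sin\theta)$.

r = |z| = sqrt(a^2 + b^2) = sqrt((7)^2 + (-7*sqrt(3))^2) = sqrt(49 + 147) = sqrt(196) = 14
θ = arctan(b/a) = arctan(-12.1244/7) (quadrant-adjusted) = 300°
z = 14(cos 300° + i sin 300°)


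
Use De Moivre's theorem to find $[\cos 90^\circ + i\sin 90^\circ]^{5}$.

By De Moivre: z^n = r^n(cos(nθ) + i sin(nθ))
= 1^5(cos(5*90°) + i sin(5*90°))
= 1(cos 90° + i sin 90°)
= i


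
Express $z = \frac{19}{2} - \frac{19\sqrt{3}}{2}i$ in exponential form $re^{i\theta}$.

r = |z| = sqrt((19/2)^2 + (-19*sqrt(3)/2)^2) = sqrt(361/4 + 1083/4) = sqrt(361) = 19
θ = arctan(b/a) = arctan(-16.4545/9.5) (quadrant-adjusted) = -60° = -π/3
z = 19e^(-i*π/3)


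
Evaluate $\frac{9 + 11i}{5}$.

Divisor is real, so divide each part by 5:
= 9/5 + (11/5)i


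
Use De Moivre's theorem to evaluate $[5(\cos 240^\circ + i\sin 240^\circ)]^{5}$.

By De Moivre: z^n = r^n(cos(nθ) + i sin(nθ))
= 5^5(cos(5*240°) + i sin(5*240°))
= 3125(cos 120° + i sin 120°)
= -3125/2 + (3125*sqrt(3)/2)i
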